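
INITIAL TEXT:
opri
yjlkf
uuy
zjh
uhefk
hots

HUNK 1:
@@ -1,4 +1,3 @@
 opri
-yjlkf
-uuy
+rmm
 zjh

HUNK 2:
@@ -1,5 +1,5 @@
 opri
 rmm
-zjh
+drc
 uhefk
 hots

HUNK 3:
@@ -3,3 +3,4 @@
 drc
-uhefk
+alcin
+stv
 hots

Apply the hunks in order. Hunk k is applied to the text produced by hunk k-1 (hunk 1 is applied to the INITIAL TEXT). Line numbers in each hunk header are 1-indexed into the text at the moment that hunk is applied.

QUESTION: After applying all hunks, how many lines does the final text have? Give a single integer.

Answer: 6

Derivation:
Hunk 1: at line 1 remove [yjlkf,uuy] add [rmm] -> 5 lines: opri rmm zjh uhefk hots
Hunk 2: at line 1 remove [zjh] add [drc] -> 5 lines: opri rmm drc uhefk hots
Hunk 3: at line 3 remove [uhefk] add [alcin,stv] -> 6 lines: opri rmm drc alcin stv hots
Final line count: 6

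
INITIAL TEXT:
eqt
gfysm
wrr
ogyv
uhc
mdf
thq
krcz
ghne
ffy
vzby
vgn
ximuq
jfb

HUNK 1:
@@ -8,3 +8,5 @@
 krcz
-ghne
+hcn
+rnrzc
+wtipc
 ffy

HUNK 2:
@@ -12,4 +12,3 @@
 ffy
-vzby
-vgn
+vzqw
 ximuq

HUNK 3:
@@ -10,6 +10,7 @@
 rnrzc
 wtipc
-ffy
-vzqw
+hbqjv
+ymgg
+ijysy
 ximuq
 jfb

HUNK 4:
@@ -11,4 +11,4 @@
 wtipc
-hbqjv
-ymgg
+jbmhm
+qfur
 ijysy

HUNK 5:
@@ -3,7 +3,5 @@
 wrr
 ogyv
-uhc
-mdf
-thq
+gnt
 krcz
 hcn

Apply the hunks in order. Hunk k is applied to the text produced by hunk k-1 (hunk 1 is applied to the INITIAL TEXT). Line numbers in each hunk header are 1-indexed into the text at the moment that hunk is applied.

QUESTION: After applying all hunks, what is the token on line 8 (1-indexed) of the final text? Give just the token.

Answer: rnrzc

Derivation:
Hunk 1: at line 8 remove [ghne] add [hcn,rnrzc,wtipc] -> 16 lines: eqt gfysm wrr ogyv uhc mdf thq krcz hcn rnrzc wtipc ffy vzby vgn ximuq jfb
Hunk 2: at line 12 remove [vzby,vgn] add [vzqw] -> 15 lines: eqt gfysm wrr ogyv uhc mdf thq krcz hcn rnrzc wtipc ffy vzqw ximuq jfb
Hunk 3: at line 10 remove [ffy,vzqw] add [hbqjv,ymgg,ijysy] -> 16 lines: eqt gfysm wrr ogyv uhc mdf thq krcz hcn rnrzc wtipc hbqjv ymgg ijysy ximuq jfb
Hunk 4: at line 11 remove [hbqjv,ymgg] add [jbmhm,qfur] -> 16 lines: eqt gfysm wrr ogyv uhc mdf thq krcz hcn rnrzc wtipc jbmhm qfur ijysy ximuq jfb
Hunk 5: at line 3 remove [uhc,mdf,thq] add [gnt] -> 14 lines: eqt gfysm wrr ogyv gnt krcz hcn rnrzc wtipc jbmhm qfur ijysy ximuq jfb
Final line 8: rnrzc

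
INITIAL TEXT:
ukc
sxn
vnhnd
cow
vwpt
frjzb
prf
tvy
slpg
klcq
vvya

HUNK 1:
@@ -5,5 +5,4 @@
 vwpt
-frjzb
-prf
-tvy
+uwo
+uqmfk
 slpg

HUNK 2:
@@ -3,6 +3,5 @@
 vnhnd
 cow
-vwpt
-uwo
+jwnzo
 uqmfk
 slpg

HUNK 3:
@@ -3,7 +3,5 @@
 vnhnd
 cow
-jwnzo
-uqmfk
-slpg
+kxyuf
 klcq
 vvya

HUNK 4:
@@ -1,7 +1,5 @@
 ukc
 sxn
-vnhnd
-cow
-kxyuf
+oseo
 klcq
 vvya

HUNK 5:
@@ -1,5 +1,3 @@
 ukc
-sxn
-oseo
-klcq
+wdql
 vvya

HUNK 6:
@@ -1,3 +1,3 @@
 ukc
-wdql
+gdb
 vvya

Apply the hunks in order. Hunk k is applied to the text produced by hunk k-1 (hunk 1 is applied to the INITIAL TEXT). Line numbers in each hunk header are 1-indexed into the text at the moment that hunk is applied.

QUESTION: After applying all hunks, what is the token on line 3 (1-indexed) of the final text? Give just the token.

Hunk 1: at line 5 remove [frjzb,prf,tvy] add [uwo,uqmfk] -> 10 lines: ukc sxn vnhnd cow vwpt uwo uqmfk slpg klcq vvya
Hunk 2: at line 3 remove [vwpt,uwo] add [jwnzo] -> 9 lines: ukc sxn vnhnd cow jwnzo uqmfk slpg klcq vvya
Hunk 3: at line 3 remove [jwnzo,uqmfk,slpg] add [kxyuf] -> 7 lines: ukc sxn vnhnd cow kxyuf klcq vvya
Hunk 4: at line 1 remove [vnhnd,cow,kxyuf] add [oseo] -> 5 lines: ukc sxn oseo klcq vvya
Hunk 5: at line 1 remove [sxn,oseo,klcq] add [wdql] -> 3 lines: ukc wdql vvya
Hunk 6: at line 1 remove [wdql] add [gdb] -> 3 lines: ukc gdb vvya
Final line 3: vvya

Answer: vvya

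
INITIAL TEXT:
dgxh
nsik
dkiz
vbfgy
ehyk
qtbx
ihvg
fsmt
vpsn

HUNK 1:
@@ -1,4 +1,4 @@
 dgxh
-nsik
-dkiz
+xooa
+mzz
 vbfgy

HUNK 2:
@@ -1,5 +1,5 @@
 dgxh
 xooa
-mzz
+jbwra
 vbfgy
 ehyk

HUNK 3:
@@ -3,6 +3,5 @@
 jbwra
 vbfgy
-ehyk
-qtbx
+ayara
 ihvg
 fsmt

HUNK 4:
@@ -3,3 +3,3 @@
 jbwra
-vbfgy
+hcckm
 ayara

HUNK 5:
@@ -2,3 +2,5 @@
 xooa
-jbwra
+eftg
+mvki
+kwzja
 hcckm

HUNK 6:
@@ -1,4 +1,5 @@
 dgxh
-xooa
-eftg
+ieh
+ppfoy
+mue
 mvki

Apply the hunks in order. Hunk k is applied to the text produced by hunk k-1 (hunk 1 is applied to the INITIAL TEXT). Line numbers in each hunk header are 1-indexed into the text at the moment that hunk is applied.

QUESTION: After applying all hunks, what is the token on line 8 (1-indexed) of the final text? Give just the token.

Answer: ayara

Derivation:
Hunk 1: at line 1 remove [nsik,dkiz] add [xooa,mzz] -> 9 lines: dgxh xooa mzz vbfgy ehyk qtbx ihvg fsmt vpsn
Hunk 2: at line 1 remove [mzz] add [jbwra] -> 9 lines: dgxh xooa jbwra vbfgy ehyk qtbx ihvg fsmt vpsn
Hunk 3: at line 3 remove [ehyk,qtbx] add [ayara] -> 8 lines: dgxh xooa jbwra vbfgy ayara ihvg fsmt vpsn
Hunk 4: at line 3 remove [vbfgy] add [hcckm] -> 8 lines: dgxh xooa jbwra hcckm ayara ihvg fsmt vpsn
Hunk 5: at line 2 remove [jbwra] add [eftg,mvki,kwzja] -> 10 lines: dgxh xooa eftg mvki kwzja hcckm ayara ihvg fsmt vpsn
Hunk 6: at line 1 remove [xooa,eftg] add [ieh,ppfoy,mue] -> 11 lines: dgxh ieh ppfoy mue mvki kwzja hcckm ayara ihvg fsmt vpsn
Final line 8: ayara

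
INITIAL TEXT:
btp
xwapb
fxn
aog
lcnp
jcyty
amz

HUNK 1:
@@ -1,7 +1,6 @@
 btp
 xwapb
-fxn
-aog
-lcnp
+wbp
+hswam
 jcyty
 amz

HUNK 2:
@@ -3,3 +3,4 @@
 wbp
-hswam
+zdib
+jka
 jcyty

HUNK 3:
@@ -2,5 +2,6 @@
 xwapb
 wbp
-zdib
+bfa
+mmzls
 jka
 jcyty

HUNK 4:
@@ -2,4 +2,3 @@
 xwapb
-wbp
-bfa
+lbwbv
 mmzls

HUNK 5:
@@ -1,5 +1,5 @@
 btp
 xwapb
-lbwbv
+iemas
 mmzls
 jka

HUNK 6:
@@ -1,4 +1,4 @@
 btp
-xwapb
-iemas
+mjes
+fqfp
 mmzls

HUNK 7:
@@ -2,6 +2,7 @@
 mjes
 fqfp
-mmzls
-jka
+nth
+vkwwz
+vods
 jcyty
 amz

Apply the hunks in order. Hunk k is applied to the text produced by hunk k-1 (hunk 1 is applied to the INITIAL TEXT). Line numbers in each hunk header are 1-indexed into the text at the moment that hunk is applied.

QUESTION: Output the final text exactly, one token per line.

Hunk 1: at line 1 remove [fxn,aog,lcnp] add [wbp,hswam] -> 6 lines: btp xwapb wbp hswam jcyty amz
Hunk 2: at line 3 remove [hswam] add [zdib,jka] -> 7 lines: btp xwapb wbp zdib jka jcyty amz
Hunk 3: at line 2 remove [zdib] add [bfa,mmzls] -> 8 lines: btp xwapb wbp bfa mmzls jka jcyty amz
Hunk 4: at line 2 remove [wbp,bfa] add [lbwbv] -> 7 lines: btp xwapb lbwbv mmzls jka jcyty amz
Hunk 5: at line 1 remove [lbwbv] add [iemas] -> 7 lines: btp xwapb iemas mmzls jka jcyty amz
Hunk 6: at line 1 remove [xwapb,iemas] add [mjes,fqfp] -> 7 lines: btp mjes fqfp mmzls jka jcyty amz
Hunk 7: at line 2 remove [mmzls,jka] add [nth,vkwwz,vods] -> 8 lines: btp mjes fqfp nth vkwwz vods jcyty amz

Answer: btp
mjes
fqfp
nth
vkwwz
vods
jcyty
amz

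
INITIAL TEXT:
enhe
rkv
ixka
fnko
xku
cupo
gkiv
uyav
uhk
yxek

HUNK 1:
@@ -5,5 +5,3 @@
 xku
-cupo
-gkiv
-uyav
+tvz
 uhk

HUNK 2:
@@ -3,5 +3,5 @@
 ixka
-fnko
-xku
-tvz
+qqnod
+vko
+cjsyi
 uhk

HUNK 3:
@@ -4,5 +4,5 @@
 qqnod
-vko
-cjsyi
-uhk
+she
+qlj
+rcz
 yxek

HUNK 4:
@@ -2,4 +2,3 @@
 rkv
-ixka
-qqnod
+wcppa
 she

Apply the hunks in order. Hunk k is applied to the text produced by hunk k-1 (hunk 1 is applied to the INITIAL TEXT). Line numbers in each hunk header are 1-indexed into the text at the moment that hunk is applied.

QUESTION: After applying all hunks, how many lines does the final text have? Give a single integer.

Answer: 7

Derivation:
Hunk 1: at line 5 remove [cupo,gkiv,uyav] add [tvz] -> 8 lines: enhe rkv ixka fnko xku tvz uhk yxek
Hunk 2: at line 3 remove [fnko,xku,tvz] add [qqnod,vko,cjsyi] -> 8 lines: enhe rkv ixka qqnod vko cjsyi uhk yxek
Hunk 3: at line 4 remove [vko,cjsyi,uhk] add [she,qlj,rcz] -> 8 lines: enhe rkv ixka qqnod she qlj rcz yxek
Hunk 4: at line 2 remove [ixka,qqnod] add [wcppa] -> 7 lines: enhe rkv wcppa she qlj rcz yxek
Final line count: 7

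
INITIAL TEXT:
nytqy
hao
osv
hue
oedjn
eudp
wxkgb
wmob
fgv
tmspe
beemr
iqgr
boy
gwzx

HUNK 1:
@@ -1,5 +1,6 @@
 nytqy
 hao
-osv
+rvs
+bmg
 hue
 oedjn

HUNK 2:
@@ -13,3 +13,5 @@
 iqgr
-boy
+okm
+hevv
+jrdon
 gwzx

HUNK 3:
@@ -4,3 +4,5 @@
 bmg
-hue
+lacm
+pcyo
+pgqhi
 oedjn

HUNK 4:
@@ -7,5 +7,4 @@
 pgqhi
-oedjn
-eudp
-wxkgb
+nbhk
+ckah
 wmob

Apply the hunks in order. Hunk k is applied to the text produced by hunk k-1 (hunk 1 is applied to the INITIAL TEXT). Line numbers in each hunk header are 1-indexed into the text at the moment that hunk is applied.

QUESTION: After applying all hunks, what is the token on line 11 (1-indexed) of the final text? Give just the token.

Hunk 1: at line 1 remove [osv] add [rvs,bmg] -> 15 lines: nytqy hao rvs bmg hue oedjn eudp wxkgb wmob fgv tmspe beemr iqgr boy gwzx
Hunk 2: at line 13 remove [boy] add [okm,hevv,jrdon] -> 17 lines: nytqy hao rvs bmg hue oedjn eudp wxkgb wmob fgv tmspe beemr iqgr okm hevv jrdon gwzx
Hunk 3: at line 4 remove [hue] add [lacm,pcyo,pgqhi] -> 19 lines: nytqy hao rvs bmg lacm pcyo pgqhi oedjn eudp wxkgb wmob fgv tmspe beemr iqgr okm hevv jrdon gwzx
Hunk 4: at line 7 remove [oedjn,eudp,wxkgb] add [nbhk,ckah] -> 18 lines: nytqy hao rvs bmg lacm pcyo pgqhi nbhk ckah wmob fgv tmspe beemr iqgr okm hevv jrdon gwzx
Final line 11: fgv

Answer: fgv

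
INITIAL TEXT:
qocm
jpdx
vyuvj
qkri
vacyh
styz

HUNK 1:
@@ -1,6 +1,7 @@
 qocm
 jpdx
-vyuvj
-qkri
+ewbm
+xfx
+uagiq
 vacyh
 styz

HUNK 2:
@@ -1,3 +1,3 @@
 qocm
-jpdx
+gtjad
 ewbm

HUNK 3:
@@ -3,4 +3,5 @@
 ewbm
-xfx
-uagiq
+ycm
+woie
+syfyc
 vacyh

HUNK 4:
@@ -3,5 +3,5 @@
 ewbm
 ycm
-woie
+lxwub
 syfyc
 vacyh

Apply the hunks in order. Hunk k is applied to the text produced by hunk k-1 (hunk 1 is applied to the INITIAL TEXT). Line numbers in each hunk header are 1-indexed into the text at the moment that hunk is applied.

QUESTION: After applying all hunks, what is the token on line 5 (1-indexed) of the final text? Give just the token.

Answer: lxwub

Derivation:
Hunk 1: at line 1 remove [vyuvj,qkri] add [ewbm,xfx,uagiq] -> 7 lines: qocm jpdx ewbm xfx uagiq vacyh styz
Hunk 2: at line 1 remove [jpdx] add [gtjad] -> 7 lines: qocm gtjad ewbm xfx uagiq vacyh styz
Hunk 3: at line 3 remove [xfx,uagiq] add [ycm,woie,syfyc] -> 8 lines: qocm gtjad ewbm ycm woie syfyc vacyh styz
Hunk 4: at line 3 remove [woie] add [lxwub] -> 8 lines: qocm gtjad ewbm ycm lxwub syfyc vacyh styz
Final line 5: lxwub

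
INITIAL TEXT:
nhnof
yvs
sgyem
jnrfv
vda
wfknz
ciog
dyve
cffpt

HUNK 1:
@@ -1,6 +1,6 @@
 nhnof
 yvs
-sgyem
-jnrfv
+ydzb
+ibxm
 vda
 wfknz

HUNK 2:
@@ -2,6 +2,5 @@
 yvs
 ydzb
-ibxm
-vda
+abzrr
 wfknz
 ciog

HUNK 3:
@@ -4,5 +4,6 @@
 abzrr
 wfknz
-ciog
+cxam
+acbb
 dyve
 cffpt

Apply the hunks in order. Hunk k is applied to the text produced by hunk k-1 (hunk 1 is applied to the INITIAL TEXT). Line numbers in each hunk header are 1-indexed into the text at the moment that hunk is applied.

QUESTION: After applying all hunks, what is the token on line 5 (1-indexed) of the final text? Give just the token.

Answer: wfknz

Derivation:
Hunk 1: at line 1 remove [sgyem,jnrfv] add [ydzb,ibxm] -> 9 lines: nhnof yvs ydzb ibxm vda wfknz ciog dyve cffpt
Hunk 2: at line 2 remove [ibxm,vda] add [abzrr] -> 8 lines: nhnof yvs ydzb abzrr wfknz ciog dyve cffpt
Hunk 3: at line 4 remove [ciog] add [cxam,acbb] -> 9 lines: nhnof yvs ydzb abzrr wfknz cxam acbb dyve cffpt
Final line 5: wfknz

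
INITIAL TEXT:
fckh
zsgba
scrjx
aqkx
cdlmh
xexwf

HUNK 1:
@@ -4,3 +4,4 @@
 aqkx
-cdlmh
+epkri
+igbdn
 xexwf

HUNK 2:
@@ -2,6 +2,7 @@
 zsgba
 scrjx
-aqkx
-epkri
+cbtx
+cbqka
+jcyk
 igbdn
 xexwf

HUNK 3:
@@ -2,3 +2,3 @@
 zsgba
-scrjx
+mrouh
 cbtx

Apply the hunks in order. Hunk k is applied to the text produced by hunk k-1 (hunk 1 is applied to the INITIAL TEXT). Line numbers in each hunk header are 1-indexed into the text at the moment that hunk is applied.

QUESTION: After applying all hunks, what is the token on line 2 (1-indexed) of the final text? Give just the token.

Answer: zsgba

Derivation:
Hunk 1: at line 4 remove [cdlmh] add [epkri,igbdn] -> 7 lines: fckh zsgba scrjx aqkx epkri igbdn xexwf
Hunk 2: at line 2 remove [aqkx,epkri] add [cbtx,cbqka,jcyk] -> 8 lines: fckh zsgba scrjx cbtx cbqka jcyk igbdn xexwf
Hunk 3: at line 2 remove [scrjx] add [mrouh] -> 8 lines: fckh zsgba mrouh cbtx cbqka jcyk igbdn xexwf
Final line 2: zsgba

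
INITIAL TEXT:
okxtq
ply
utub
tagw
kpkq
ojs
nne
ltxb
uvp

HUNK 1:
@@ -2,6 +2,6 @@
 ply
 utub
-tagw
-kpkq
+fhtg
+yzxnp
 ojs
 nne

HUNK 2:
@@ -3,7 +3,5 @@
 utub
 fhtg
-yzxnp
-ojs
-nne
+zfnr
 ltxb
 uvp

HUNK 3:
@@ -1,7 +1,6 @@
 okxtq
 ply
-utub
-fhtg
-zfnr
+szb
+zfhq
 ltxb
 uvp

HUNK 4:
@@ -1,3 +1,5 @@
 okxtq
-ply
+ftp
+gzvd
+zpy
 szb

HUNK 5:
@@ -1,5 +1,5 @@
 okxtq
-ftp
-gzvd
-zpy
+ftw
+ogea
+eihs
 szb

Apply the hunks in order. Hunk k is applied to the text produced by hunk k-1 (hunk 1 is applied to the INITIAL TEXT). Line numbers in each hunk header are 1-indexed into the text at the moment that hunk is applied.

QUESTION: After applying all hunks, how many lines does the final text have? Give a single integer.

Answer: 8

Derivation:
Hunk 1: at line 2 remove [tagw,kpkq] add [fhtg,yzxnp] -> 9 lines: okxtq ply utub fhtg yzxnp ojs nne ltxb uvp
Hunk 2: at line 3 remove [yzxnp,ojs,nne] add [zfnr] -> 7 lines: okxtq ply utub fhtg zfnr ltxb uvp
Hunk 3: at line 1 remove [utub,fhtg,zfnr] add [szb,zfhq] -> 6 lines: okxtq ply szb zfhq ltxb uvp
Hunk 4: at line 1 remove [ply] add [ftp,gzvd,zpy] -> 8 lines: okxtq ftp gzvd zpy szb zfhq ltxb uvp
Hunk 5: at line 1 remove [ftp,gzvd,zpy] add [ftw,ogea,eihs] -> 8 lines: okxtq ftw ogea eihs szb zfhq ltxb uvp
Final line count: 8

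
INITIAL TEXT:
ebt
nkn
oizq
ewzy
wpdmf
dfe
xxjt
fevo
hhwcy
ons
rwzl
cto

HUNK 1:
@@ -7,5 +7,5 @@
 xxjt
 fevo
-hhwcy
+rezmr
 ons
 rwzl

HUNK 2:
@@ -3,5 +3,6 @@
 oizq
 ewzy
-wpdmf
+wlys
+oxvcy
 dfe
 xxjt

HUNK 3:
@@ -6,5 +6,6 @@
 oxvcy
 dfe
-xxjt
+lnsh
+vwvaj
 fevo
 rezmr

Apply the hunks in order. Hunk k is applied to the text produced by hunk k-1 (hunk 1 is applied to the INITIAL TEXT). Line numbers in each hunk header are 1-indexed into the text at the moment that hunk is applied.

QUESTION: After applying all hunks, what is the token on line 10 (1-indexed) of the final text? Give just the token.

Hunk 1: at line 7 remove [hhwcy] add [rezmr] -> 12 lines: ebt nkn oizq ewzy wpdmf dfe xxjt fevo rezmr ons rwzl cto
Hunk 2: at line 3 remove [wpdmf] add [wlys,oxvcy] -> 13 lines: ebt nkn oizq ewzy wlys oxvcy dfe xxjt fevo rezmr ons rwzl cto
Hunk 3: at line 6 remove [xxjt] add [lnsh,vwvaj] -> 14 lines: ebt nkn oizq ewzy wlys oxvcy dfe lnsh vwvaj fevo rezmr ons rwzl cto
Final line 10: fevo

Answer: fevo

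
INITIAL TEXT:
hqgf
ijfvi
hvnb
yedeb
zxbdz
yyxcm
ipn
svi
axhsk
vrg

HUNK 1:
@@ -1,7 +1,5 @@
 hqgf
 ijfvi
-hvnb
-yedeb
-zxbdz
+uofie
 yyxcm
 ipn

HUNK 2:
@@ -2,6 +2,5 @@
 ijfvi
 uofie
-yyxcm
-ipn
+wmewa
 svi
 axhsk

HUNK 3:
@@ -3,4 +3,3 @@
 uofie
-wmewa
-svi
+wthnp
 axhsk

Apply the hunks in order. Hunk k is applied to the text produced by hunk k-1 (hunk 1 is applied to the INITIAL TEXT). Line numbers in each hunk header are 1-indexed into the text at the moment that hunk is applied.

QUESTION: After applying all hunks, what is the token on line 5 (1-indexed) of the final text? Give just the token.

Hunk 1: at line 1 remove [hvnb,yedeb,zxbdz] add [uofie] -> 8 lines: hqgf ijfvi uofie yyxcm ipn svi axhsk vrg
Hunk 2: at line 2 remove [yyxcm,ipn] add [wmewa] -> 7 lines: hqgf ijfvi uofie wmewa svi axhsk vrg
Hunk 3: at line 3 remove [wmewa,svi] add [wthnp] -> 6 lines: hqgf ijfvi uofie wthnp axhsk vrg
Final line 5: axhsk

Answer: axhsk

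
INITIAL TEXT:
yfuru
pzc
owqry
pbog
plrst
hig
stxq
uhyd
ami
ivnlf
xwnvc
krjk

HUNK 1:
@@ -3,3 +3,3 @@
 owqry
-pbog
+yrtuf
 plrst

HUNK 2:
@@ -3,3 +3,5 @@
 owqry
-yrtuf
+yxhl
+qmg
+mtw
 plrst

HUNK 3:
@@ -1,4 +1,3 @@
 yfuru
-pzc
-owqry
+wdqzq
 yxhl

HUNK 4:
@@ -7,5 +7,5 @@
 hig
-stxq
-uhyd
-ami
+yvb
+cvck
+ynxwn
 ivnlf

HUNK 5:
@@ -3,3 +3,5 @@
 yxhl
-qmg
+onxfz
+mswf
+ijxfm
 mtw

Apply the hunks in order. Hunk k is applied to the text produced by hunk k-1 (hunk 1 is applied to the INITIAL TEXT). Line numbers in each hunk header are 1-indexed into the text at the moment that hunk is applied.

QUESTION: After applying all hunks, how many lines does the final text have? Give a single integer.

Answer: 15

Derivation:
Hunk 1: at line 3 remove [pbog] add [yrtuf] -> 12 lines: yfuru pzc owqry yrtuf plrst hig stxq uhyd ami ivnlf xwnvc krjk
Hunk 2: at line 3 remove [yrtuf] add [yxhl,qmg,mtw] -> 14 lines: yfuru pzc owqry yxhl qmg mtw plrst hig stxq uhyd ami ivnlf xwnvc krjk
Hunk 3: at line 1 remove [pzc,owqry] add [wdqzq] -> 13 lines: yfuru wdqzq yxhl qmg mtw plrst hig stxq uhyd ami ivnlf xwnvc krjk
Hunk 4: at line 7 remove [stxq,uhyd,ami] add [yvb,cvck,ynxwn] -> 13 lines: yfuru wdqzq yxhl qmg mtw plrst hig yvb cvck ynxwn ivnlf xwnvc krjk
Hunk 5: at line 3 remove [qmg] add [onxfz,mswf,ijxfm] -> 15 lines: yfuru wdqzq yxhl onxfz mswf ijxfm mtw plrst hig yvb cvck ynxwn ivnlf xwnvc krjk
Final line count: 15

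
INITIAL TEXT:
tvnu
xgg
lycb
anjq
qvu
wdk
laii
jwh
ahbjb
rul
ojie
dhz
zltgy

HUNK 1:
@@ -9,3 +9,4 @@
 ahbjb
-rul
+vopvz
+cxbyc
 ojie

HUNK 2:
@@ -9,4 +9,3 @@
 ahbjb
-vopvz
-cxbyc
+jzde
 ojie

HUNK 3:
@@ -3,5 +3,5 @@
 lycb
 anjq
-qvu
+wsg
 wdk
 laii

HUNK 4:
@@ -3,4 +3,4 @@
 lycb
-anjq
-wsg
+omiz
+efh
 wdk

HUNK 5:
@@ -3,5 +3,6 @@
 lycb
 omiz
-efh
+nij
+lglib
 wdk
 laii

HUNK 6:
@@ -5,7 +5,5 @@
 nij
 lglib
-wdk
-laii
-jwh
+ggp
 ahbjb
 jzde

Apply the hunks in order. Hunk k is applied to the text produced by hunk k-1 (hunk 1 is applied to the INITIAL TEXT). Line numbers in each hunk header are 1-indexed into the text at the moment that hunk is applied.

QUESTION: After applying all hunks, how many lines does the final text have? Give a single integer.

Hunk 1: at line 9 remove [rul] add [vopvz,cxbyc] -> 14 lines: tvnu xgg lycb anjq qvu wdk laii jwh ahbjb vopvz cxbyc ojie dhz zltgy
Hunk 2: at line 9 remove [vopvz,cxbyc] add [jzde] -> 13 lines: tvnu xgg lycb anjq qvu wdk laii jwh ahbjb jzde ojie dhz zltgy
Hunk 3: at line 3 remove [qvu] add [wsg] -> 13 lines: tvnu xgg lycb anjq wsg wdk laii jwh ahbjb jzde ojie dhz zltgy
Hunk 4: at line 3 remove [anjq,wsg] add [omiz,efh] -> 13 lines: tvnu xgg lycb omiz efh wdk laii jwh ahbjb jzde ojie dhz zltgy
Hunk 5: at line 3 remove [efh] add [nij,lglib] -> 14 lines: tvnu xgg lycb omiz nij lglib wdk laii jwh ahbjb jzde ojie dhz zltgy
Hunk 6: at line 5 remove [wdk,laii,jwh] add [ggp] -> 12 lines: tvnu xgg lycb omiz nij lglib ggp ahbjb jzde ojie dhz zltgy
Final line count: 12

Answer: 12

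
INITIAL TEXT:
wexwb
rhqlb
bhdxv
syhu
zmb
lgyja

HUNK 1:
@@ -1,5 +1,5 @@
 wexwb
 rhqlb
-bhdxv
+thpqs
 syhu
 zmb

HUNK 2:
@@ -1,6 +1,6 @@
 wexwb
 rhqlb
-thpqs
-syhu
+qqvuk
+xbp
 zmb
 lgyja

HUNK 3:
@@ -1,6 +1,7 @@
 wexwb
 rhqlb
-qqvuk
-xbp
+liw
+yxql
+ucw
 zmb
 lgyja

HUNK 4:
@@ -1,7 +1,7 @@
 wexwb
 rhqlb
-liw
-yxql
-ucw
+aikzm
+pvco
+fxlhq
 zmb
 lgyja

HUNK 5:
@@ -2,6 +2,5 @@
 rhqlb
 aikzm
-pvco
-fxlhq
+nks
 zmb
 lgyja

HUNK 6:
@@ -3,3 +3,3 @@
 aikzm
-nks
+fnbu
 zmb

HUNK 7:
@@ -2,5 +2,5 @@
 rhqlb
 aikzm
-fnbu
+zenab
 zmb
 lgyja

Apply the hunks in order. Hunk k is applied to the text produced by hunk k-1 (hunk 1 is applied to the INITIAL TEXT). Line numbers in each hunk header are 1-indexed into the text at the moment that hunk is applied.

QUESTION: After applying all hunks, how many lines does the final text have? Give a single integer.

Answer: 6

Derivation:
Hunk 1: at line 1 remove [bhdxv] add [thpqs] -> 6 lines: wexwb rhqlb thpqs syhu zmb lgyja
Hunk 2: at line 1 remove [thpqs,syhu] add [qqvuk,xbp] -> 6 lines: wexwb rhqlb qqvuk xbp zmb lgyja
Hunk 3: at line 1 remove [qqvuk,xbp] add [liw,yxql,ucw] -> 7 lines: wexwb rhqlb liw yxql ucw zmb lgyja
Hunk 4: at line 1 remove [liw,yxql,ucw] add [aikzm,pvco,fxlhq] -> 7 lines: wexwb rhqlb aikzm pvco fxlhq zmb lgyja
Hunk 5: at line 2 remove [pvco,fxlhq] add [nks] -> 6 lines: wexwb rhqlb aikzm nks zmb lgyja
Hunk 6: at line 3 remove [nks] add [fnbu] -> 6 lines: wexwb rhqlb aikzm fnbu zmb lgyja
Hunk 7: at line 2 remove [fnbu] add [zenab] -> 6 lines: wexwb rhqlb aikzm zenab zmb lgyja
Final line count: 6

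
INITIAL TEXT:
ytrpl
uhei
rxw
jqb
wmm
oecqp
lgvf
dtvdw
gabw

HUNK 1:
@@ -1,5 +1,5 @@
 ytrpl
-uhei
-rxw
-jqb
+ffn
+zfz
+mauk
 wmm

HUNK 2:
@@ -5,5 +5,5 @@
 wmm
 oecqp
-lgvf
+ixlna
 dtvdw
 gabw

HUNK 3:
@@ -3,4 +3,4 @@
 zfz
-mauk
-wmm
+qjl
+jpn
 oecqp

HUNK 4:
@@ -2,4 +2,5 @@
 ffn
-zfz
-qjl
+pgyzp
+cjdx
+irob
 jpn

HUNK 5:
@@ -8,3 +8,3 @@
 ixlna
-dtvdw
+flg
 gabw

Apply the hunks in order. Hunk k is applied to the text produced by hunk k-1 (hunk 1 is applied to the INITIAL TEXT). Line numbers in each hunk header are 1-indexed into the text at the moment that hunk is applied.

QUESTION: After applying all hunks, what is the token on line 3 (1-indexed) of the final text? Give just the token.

Answer: pgyzp

Derivation:
Hunk 1: at line 1 remove [uhei,rxw,jqb] add [ffn,zfz,mauk] -> 9 lines: ytrpl ffn zfz mauk wmm oecqp lgvf dtvdw gabw
Hunk 2: at line 5 remove [lgvf] add [ixlna] -> 9 lines: ytrpl ffn zfz mauk wmm oecqp ixlna dtvdw gabw
Hunk 3: at line 3 remove [mauk,wmm] add [qjl,jpn] -> 9 lines: ytrpl ffn zfz qjl jpn oecqp ixlna dtvdw gabw
Hunk 4: at line 2 remove [zfz,qjl] add [pgyzp,cjdx,irob] -> 10 lines: ytrpl ffn pgyzp cjdx irob jpn oecqp ixlna dtvdw gabw
Hunk 5: at line 8 remove [dtvdw] add [flg] -> 10 lines: ytrpl ffn pgyzp cjdx irob jpn oecqp ixlna flg gabw
Final line 3: pgyzp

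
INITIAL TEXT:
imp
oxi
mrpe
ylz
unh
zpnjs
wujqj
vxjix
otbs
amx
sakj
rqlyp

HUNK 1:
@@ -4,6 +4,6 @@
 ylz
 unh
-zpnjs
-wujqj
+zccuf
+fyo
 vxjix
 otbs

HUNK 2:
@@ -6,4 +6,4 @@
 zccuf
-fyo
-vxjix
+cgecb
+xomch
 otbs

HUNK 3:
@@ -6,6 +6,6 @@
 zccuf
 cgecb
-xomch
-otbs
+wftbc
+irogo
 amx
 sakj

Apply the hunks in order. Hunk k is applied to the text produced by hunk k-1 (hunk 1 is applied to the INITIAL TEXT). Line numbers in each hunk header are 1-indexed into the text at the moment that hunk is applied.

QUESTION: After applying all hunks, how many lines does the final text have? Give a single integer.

Hunk 1: at line 4 remove [zpnjs,wujqj] add [zccuf,fyo] -> 12 lines: imp oxi mrpe ylz unh zccuf fyo vxjix otbs amx sakj rqlyp
Hunk 2: at line 6 remove [fyo,vxjix] add [cgecb,xomch] -> 12 lines: imp oxi mrpe ylz unh zccuf cgecb xomch otbs amx sakj rqlyp
Hunk 3: at line 6 remove [xomch,otbs] add [wftbc,irogo] -> 12 lines: imp oxi mrpe ylz unh zccuf cgecb wftbc irogo amx sakj rqlyp
Final line count: 12

Answer: 12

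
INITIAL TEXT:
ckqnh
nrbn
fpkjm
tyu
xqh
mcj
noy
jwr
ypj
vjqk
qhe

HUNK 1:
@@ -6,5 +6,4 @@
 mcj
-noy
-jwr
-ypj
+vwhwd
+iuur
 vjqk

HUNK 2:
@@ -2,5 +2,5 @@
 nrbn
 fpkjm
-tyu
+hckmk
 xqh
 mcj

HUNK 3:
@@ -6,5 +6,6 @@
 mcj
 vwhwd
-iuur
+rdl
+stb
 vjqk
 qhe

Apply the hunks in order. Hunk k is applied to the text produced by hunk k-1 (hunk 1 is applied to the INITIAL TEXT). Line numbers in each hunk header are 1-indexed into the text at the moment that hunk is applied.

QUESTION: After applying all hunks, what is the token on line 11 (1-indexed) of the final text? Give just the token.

Hunk 1: at line 6 remove [noy,jwr,ypj] add [vwhwd,iuur] -> 10 lines: ckqnh nrbn fpkjm tyu xqh mcj vwhwd iuur vjqk qhe
Hunk 2: at line 2 remove [tyu] add [hckmk] -> 10 lines: ckqnh nrbn fpkjm hckmk xqh mcj vwhwd iuur vjqk qhe
Hunk 3: at line 6 remove [iuur] add [rdl,stb] -> 11 lines: ckqnh nrbn fpkjm hckmk xqh mcj vwhwd rdl stb vjqk qhe
Final line 11: qhe

Answer: qhe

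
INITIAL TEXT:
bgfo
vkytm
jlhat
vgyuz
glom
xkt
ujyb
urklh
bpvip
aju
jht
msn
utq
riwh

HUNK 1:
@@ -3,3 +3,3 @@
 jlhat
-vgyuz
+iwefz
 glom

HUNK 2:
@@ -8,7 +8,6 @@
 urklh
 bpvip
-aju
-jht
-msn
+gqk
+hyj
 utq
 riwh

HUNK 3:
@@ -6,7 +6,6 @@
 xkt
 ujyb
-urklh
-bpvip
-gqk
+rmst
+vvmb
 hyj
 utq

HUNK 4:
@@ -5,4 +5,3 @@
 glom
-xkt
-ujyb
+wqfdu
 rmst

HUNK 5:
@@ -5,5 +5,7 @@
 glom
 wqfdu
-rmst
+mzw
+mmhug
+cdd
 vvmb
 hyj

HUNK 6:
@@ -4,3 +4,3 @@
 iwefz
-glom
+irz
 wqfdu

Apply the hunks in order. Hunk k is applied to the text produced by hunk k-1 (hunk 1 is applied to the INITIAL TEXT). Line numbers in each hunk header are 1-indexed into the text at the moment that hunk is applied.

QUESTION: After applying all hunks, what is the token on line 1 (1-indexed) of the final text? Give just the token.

Hunk 1: at line 3 remove [vgyuz] add [iwefz] -> 14 lines: bgfo vkytm jlhat iwefz glom xkt ujyb urklh bpvip aju jht msn utq riwh
Hunk 2: at line 8 remove [aju,jht,msn] add [gqk,hyj] -> 13 lines: bgfo vkytm jlhat iwefz glom xkt ujyb urklh bpvip gqk hyj utq riwh
Hunk 3: at line 6 remove [urklh,bpvip,gqk] add [rmst,vvmb] -> 12 lines: bgfo vkytm jlhat iwefz glom xkt ujyb rmst vvmb hyj utq riwh
Hunk 4: at line 5 remove [xkt,ujyb] add [wqfdu] -> 11 lines: bgfo vkytm jlhat iwefz glom wqfdu rmst vvmb hyj utq riwh
Hunk 5: at line 5 remove [rmst] add [mzw,mmhug,cdd] -> 13 lines: bgfo vkytm jlhat iwefz glom wqfdu mzw mmhug cdd vvmb hyj utq riwh
Hunk 6: at line 4 remove [glom] add [irz] -> 13 lines: bgfo vkytm jlhat iwefz irz wqfdu mzw mmhug cdd vvmb hyj utq riwh
Final line 1: bgfo

Answer: bgfo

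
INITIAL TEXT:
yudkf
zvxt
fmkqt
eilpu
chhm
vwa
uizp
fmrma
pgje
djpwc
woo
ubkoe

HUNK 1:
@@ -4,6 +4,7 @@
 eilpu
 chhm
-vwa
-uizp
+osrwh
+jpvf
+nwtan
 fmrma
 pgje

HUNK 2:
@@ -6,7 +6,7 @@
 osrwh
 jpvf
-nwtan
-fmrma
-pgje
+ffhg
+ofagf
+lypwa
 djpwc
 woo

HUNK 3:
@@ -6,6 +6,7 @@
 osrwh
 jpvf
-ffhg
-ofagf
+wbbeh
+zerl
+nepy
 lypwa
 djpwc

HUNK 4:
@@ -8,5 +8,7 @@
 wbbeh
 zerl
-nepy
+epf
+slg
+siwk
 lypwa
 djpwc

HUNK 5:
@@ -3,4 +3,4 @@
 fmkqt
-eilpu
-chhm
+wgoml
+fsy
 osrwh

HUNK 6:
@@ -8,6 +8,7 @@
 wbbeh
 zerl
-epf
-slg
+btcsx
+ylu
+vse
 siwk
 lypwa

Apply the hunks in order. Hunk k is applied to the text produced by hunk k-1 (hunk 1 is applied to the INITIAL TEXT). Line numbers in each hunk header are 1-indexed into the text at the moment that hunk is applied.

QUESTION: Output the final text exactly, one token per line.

Answer: yudkf
zvxt
fmkqt
wgoml
fsy
osrwh
jpvf
wbbeh
zerl
btcsx
ylu
vse
siwk
lypwa
djpwc
woo
ubkoe

Derivation:
Hunk 1: at line 4 remove [vwa,uizp] add [osrwh,jpvf,nwtan] -> 13 lines: yudkf zvxt fmkqt eilpu chhm osrwh jpvf nwtan fmrma pgje djpwc woo ubkoe
Hunk 2: at line 6 remove [nwtan,fmrma,pgje] add [ffhg,ofagf,lypwa] -> 13 lines: yudkf zvxt fmkqt eilpu chhm osrwh jpvf ffhg ofagf lypwa djpwc woo ubkoe
Hunk 3: at line 6 remove [ffhg,ofagf] add [wbbeh,zerl,nepy] -> 14 lines: yudkf zvxt fmkqt eilpu chhm osrwh jpvf wbbeh zerl nepy lypwa djpwc woo ubkoe
Hunk 4: at line 8 remove [nepy] add [epf,slg,siwk] -> 16 lines: yudkf zvxt fmkqt eilpu chhm osrwh jpvf wbbeh zerl epf slg siwk lypwa djpwc woo ubkoe
Hunk 5: at line 3 remove [eilpu,chhm] add [wgoml,fsy] -> 16 lines: yudkf zvxt fmkqt wgoml fsy osrwh jpvf wbbeh zerl epf slg siwk lypwa djpwc woo ubkoe
Hunk 6: at line 8 remove [epf,slg] add [btcsx,ylu,vse] -> 17 lines: yudkf zvxt fmkqt wgoml fsy osrwh jpvf wbbeh zerl btcsx ylu vse siwk lypwa djpwc woo ubkoe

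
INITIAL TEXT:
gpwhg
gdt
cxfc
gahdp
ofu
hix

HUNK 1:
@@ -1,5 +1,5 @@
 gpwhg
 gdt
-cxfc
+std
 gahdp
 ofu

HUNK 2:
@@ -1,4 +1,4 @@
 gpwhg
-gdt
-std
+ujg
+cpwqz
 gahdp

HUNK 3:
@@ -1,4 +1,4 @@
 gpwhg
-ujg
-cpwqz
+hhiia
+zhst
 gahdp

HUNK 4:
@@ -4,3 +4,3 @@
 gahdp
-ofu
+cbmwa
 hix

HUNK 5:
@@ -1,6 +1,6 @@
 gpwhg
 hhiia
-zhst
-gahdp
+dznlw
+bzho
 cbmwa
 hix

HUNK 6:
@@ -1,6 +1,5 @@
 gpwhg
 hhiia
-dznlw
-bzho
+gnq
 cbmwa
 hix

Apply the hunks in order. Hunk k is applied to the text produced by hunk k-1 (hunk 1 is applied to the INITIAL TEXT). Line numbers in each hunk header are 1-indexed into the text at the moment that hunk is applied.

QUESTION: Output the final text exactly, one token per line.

Answer: gpwhg
hhiia
gnq
cbmwa
hix

Derivation:
Hunk 1: at line 1 remove [cxfc] add [std] -> 6 lines: gpwhg gdt std gahdp ofu hix
Hunk 2: at line 1 remove [gdt,std] add [ujg,cpwqz] -> 6 lines: gpwhg ujg cpwqz gahdp ofu hix
Hunk 3: at line 1 remove [ujg,cpwqz] add [hhiia,zhst] -> 6 lines: gpwhg hhiia zhst gahdp ofu hix
Hunk 4: at line 4 remove [ofu] add [cbmwa] -> 6 lines: gpwhg hhiia zhst gahdp cbmwa hix
Hunk 5: at line 1 remove [zhst,gahdp] add [dznlw,bzho] -> 6 lines: gpwhg hhiia dznlw bzho cbmwa hix
Hunk 6: at line 1 remove [dznlw,bzho] add [gnq] -> 5 lines: gpwhg hhiia gnq cbmwa hix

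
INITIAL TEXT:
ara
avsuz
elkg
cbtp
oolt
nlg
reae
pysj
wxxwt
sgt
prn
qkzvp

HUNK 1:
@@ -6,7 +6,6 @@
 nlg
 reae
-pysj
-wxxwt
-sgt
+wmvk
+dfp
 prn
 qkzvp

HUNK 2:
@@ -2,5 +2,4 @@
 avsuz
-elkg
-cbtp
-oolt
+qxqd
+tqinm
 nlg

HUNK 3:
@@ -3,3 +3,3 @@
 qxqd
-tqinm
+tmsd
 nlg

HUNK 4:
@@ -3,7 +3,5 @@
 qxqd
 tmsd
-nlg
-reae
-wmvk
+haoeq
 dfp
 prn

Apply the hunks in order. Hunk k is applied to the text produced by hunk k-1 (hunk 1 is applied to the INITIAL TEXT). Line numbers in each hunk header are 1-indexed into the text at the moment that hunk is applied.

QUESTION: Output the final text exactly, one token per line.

Answer: ara
avsuz
qxqd
tmsd
haoeq
dfp
prn
qkzvp

Derivation:
Hunk 1: at line 6 remove [pysj,wxxwt,sgt] add [wmvk,dfp] -> 11 lines: ara avsuz elkg cbtp oolt nlg reae wmvk dfp prn qkzvp
Hunk 2: at line 2 remove [elkg,cbtp,oolt] add [qxqd,tqinm] -> 10 lines: ara avsuz qxqd tqinm nlg reae wmvk dfp prn qkzvp
Hunk 3: at line 3 remove [tqinm] add [tmsd] -> 10 lines: ara avsuz qxqd tmsd nlg reae wmvk dfp prn qkzvp
Hunk 4: at line 3 remove [nlg,reae,wmvk] add [haoeq] -> 8 lines: ara avsuz qxqd tmsd haoeq dfp prn qkzvp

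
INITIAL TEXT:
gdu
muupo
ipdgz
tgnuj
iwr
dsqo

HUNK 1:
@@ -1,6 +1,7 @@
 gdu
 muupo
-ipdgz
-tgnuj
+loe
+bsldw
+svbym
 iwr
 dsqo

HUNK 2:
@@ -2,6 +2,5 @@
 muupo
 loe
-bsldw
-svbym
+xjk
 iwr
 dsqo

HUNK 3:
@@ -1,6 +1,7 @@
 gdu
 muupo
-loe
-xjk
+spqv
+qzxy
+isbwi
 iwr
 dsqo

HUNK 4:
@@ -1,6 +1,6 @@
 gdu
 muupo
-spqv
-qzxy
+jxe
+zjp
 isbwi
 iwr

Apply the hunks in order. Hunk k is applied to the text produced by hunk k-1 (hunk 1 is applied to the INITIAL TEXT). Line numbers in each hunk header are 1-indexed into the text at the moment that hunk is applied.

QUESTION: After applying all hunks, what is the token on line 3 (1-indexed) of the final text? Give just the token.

Answer: jxe

Derivation:
Hunk 1: at line 1 remove [ipdgz,tgnuj] add [loe,bsldw,svbym] -> 7 lines: gdu muupo loe bsldw svbym iwr dsqo
Hunk 2: at line 2 remove [bsldw,svbym] add [xjk] -> 6 lines: gdu muupo loe xjk iwr dsqo
Hunk 3: at line 1 remove [loe,xjk] add [spqv,qzxy,isbwi] -> 7 lines: gdu muupo spqv qzxy isbwi iwr dsqo
Hunk 4: at line 1 remove [spqv,qzxy] add [jxe,zjp] -> 7 lines: gdu muupo jxe zjp isbwi iwr dsqo
Final line 3: jxe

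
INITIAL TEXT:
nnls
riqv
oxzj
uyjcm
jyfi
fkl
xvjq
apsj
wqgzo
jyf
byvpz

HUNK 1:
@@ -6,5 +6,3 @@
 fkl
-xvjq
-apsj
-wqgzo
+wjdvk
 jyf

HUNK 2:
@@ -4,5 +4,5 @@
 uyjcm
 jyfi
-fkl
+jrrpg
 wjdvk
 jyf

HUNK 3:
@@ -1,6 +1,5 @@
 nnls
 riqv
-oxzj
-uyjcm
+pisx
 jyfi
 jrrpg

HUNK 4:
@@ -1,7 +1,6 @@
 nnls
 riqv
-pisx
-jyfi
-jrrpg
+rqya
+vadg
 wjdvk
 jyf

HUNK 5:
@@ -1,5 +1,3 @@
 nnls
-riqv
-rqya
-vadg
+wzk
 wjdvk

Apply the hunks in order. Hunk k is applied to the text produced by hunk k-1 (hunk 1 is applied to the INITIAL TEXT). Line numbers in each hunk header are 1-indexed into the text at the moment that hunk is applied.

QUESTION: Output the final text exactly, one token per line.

Hunk 1: at line 6 remove [xvjq,apsj,wqgzo] add [wjdvk] -> 9 lines: nnls riqv oxzj uyjcm jyfi fkl wjdvk jyf byvpz
Hunk 2: at line 4 remove [fkl] add [jrrpg] -> 9 lines: nnls riqv oxzj uyjcm jyfi jrrpg wjdvk jyf byvpz
Hunk 3: at line 1 remove [oxzj,uyjcm] add [pisx] -> 8 lines: nnls riqv pisx jyfi jrrpg wjdvk jyf byvpz
Hunk 4: at line 1 remove [pisx,jyfi,jrrpg] add [rqya,vadg] -> 7 lines: nnls riqv rqya vadg wjdvk jyf byvpz
Hunk 5: at line 1 remove [riqv,rqya,vadg] add [wzk] -> 5 lines: nnls wzk wjdvk jyf byvpz

Answer: nnls
wzk
wjdvk
jyf
byvpz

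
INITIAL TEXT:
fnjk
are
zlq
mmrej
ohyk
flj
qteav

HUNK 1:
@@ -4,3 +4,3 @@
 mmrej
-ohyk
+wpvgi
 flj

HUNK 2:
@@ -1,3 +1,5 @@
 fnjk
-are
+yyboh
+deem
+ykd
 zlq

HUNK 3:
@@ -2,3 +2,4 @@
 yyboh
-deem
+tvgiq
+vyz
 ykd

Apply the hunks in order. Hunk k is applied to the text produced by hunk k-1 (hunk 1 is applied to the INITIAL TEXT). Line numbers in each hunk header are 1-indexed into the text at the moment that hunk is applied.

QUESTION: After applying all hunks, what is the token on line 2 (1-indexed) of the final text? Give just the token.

Hunk 1: at line 4 remove [ohyk] add [wpvgi] -> 7 lines: fnjk are zlq mmrej wpvgi flj qteav
Hunk 2: at line 1 remove [are] add [yyboh,deem,ykd] -> 9 lines: fnjk yyboh deem ykd zlq mmrej wpvgi flj qteav
Hunk 3: at line 2 remove [deem] add [tvgiq,vyz] -> 10 lines: fnjk yyboh tvgiq vyz ykd zlq mmrej wpvgi flj qteav
Final line 2: yyboh

Answer: yyboh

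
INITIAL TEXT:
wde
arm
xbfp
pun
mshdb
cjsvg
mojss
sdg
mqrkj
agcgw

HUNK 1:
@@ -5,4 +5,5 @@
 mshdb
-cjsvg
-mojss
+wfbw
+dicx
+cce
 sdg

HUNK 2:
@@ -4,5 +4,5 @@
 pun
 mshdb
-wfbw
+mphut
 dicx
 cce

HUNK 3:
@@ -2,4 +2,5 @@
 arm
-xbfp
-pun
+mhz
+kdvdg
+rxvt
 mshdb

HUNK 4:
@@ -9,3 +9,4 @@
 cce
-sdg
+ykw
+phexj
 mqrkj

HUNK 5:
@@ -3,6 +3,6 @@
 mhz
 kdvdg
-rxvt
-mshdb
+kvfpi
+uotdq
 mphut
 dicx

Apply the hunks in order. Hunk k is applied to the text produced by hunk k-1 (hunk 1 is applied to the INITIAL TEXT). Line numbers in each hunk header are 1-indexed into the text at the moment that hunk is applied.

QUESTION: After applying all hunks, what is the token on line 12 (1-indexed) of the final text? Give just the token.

Answer: mqrkj

Derivation:
Hunk 1: at line 5 remove [cjsvg,mojss] add [wfbw,dicx,cce] -> 11 lines: wde arm xbfp pun mshdb wfbw dicx cce sdg mqrkj agcgw
Hunk 2: at line 4 remove [wfbw] add [mphut] -> 11 lines: wde arm xbfp pun mshdb mphut dicx cce sdg mqrkj agcgw
Hunk 3: at line 2 remove [xbfp,pun] add [mhz,kdvdg,rxvt] -> 12 lines: wde arm mhz kdvdg rxvt mshdb mphut dicx cce sdg mqrkj agcgw
Hunk 4: at line 9 remove [sdg] add [ykw,phexj] -> 13 lines: wde arm mhz kdvdg rxvt mshdb mphut dicx cce ykw phexj mqrkj agcgw
Hunk 5: at line 3 remove [rxvt,mshdb] add [kvfpi,uotdq] -> 13 lines: wde arm mhz kdvdg kvfpi uotdq mphut dicx cce ykw phexj mqrkj agcgw
Final line 12: mqrkj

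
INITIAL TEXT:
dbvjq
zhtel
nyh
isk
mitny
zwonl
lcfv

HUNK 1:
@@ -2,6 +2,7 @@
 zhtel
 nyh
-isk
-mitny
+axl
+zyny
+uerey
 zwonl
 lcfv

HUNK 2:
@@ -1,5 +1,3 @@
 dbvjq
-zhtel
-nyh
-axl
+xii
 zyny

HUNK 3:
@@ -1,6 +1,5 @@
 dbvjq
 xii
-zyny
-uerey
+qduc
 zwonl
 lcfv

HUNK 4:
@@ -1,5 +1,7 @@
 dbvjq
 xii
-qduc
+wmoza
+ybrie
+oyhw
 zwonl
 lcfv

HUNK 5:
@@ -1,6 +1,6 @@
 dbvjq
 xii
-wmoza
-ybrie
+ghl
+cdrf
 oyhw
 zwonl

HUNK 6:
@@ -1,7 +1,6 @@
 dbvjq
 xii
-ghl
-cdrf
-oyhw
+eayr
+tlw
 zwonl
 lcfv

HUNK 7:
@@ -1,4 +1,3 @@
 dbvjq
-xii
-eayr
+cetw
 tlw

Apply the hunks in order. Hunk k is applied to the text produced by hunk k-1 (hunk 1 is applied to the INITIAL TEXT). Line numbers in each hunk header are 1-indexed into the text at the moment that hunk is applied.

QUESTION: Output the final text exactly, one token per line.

Hunk 1: at line 2 remove [isk,mitny] add [axl,zyny,uerey] -> 8 lines: dbvjq zhtel nyh axl zyny uerey zwonl lcfv
Hunk 2: at line 1 remove [zhtel,nyh,axl] add [xii] -> 6 lines: dbvjq xii zyny uerey zwonl lcfv
Hunk 3: at line 1 remove [zyny,uerey] add [qduc] -> 5 lines: dbvjq xii qduc zwonl lcfv
Hunk 4: at line 1 remove [qduc] add [wmoza,ybrie,oyhw] -> 7 lines: dbvjq xii wmoza ybrie oyhw zwonl lcfv
Hunk 5: at line 1 remove [wmoza,ybrie] add [ghl,cdrf] -> 7 lines: dbvjq xii ghl cdrf oyhw zwonl lcfv
Hunk 6: at line 1 remove [ghl,cdrf,oyhw] add [eayr,tlw] -> 6 lines: dbvjq xii eayr tlw zwonl lcfv
Hunk 7: at line 1 remove [xii,eayr] add [cetw] -> 5 lines: dbvjq cetw tlw zwonl lcfv

Answer: dbvjq
cetw
tlw
zwonl
lcfv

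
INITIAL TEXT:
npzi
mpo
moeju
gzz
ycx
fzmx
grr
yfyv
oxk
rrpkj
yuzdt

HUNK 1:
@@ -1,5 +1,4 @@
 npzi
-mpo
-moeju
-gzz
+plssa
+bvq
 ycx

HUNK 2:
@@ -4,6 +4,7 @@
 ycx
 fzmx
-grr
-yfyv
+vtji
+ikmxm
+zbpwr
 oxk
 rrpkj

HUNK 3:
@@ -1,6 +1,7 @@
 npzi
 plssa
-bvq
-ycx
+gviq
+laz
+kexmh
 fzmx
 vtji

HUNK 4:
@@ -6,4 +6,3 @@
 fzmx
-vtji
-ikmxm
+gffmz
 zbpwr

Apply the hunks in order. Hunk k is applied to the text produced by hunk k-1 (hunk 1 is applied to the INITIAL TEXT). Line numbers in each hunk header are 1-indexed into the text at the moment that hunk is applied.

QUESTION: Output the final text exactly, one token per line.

Answer: npzi
plssa
gviq
laz
kexmh
fzmx
gffmz
zbpwr
oxk
rrpkj
yuzdt

Derivation:
Hunk 1: at line 1 remove [mpo,moeju,gzz] add [plssa,bvq] -> 10 lines: npzi plssa bvq ycx fzmx grr yfyv oxk rrpkj yuzdt
Hunk 2: at line 4 remove [grr,yfyv] add [vtji,ikmxm,zbpwr] -> 11 lines: npzi plssa bvq ycx fzmx vtji ikmxm zbpwr oxk rrpkj yuzdt
Hunk 3: at line 1 remove [bvq,ycx] add [gviq,laz,kexmh] -> 12 lines: npzi plssa gviq laz kexmh fzmx vtji ikmxm zbpwr oxk rrpkj yuzdt
Hunk 4: at line 6 remove [vtji,ikmxm] add [gffmz] -> 11 lines: npzi plssa gviq laz kexmh fzmx gffmz zbpwr oxk rrpkj yuzdt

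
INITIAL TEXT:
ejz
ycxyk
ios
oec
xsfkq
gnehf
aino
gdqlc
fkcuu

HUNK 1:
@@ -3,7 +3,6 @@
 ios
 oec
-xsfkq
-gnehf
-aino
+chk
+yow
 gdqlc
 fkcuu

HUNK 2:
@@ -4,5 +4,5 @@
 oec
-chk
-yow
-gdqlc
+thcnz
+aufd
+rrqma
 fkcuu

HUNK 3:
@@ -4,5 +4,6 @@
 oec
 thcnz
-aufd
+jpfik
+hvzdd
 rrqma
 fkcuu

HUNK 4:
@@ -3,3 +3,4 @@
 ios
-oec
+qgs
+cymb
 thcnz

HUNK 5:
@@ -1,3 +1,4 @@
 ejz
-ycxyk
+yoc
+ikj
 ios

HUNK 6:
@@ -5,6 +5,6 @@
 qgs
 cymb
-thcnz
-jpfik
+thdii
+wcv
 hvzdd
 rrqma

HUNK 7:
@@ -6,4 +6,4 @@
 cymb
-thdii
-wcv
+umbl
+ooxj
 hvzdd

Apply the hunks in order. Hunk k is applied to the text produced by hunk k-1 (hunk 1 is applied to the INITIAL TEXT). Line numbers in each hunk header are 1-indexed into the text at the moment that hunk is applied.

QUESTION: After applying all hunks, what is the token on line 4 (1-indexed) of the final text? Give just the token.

Answer: ios

Derivation:
Hunk 1: at line 3 remove [xsfkq,gnehf,aino] add [chk,yow] -> 8 lines: ejz ycxyk ios oec chk yow gdqlc fkcuu
Hunk 2: at line 4 remove [chk,yow,gdqlc] add [thcnz,aufd,rrqma] -> 8 lines: ejz ycxyk ios oec thcnz aufd rrqma fkcuu
Hunk 3: at line 4 remove [aufd] add [jpfik,hvzdd] -> 9 lines: ejz ycxyk ios oec thcnz jpfik hvzdd rrqma fkcuu
Hunk 4: at line 3 remove [oec] add [qgs,cymb] -> 10 lines: ejz ycxyk ios qgs cymb thcnz jpfik hvzdd rrqma fkcuu
Hunk 5: at line 1 remove [ycxyk] add [yoc,ikj] -> 11 lines: ejz yoc ikj ios qgs cymb thcnz jpfik hvzdd rrqma fkcuu
Hunk 6: at line 5 remove [thcnz,jpfik] add [thdii,wcv] -> 11 lines: ejz yoc ikj ios qgs cymb thdii wcv hvzdd rrqma fkcuu
Hunk 7: at line 6 remove [thdii,wcv] add [umbl,ooxj] -> 11 lines: ejz yoc ikj ios qgs cymb umbl ooxj hvzdd rrqma fkcuu
Final line 4: ios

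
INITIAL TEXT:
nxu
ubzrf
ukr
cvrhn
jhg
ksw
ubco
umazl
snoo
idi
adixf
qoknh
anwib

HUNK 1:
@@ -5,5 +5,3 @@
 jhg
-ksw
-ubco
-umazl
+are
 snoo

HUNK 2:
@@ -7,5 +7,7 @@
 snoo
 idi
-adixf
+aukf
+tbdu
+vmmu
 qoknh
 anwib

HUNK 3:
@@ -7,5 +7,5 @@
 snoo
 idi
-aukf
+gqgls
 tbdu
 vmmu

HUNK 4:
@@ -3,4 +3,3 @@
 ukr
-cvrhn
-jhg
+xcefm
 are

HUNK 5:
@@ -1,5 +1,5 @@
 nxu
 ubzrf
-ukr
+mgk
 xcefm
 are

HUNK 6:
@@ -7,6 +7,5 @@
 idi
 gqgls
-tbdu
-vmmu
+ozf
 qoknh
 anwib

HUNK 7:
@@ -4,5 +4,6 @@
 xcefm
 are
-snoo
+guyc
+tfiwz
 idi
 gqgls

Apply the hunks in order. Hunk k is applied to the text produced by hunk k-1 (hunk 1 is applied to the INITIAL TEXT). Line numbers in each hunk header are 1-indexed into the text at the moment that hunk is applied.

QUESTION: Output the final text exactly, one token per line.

Hunk 1: at line 5 remove [ksw,ubco,umazl] add [are] -> 11 lines: nxu ubzrf ukr cvrhn jhg are snoo idi adixf qoknh anwib
Hunk 2: at line 7 remove [adixf] add [aukf,tbdu,vmmu] -> 13 lines: nxu ubzrf ukr cvrhn jhg are snoo idi aukf tbdu vmmu qoknh anwib
Hunk 3: at line 7 remove [aukf] add [gqgls] -> 13 lines: nxu ubzrf ukr cvrhn jhg are snoo idi gqgls tbdu vmmu qoknh anwib
Hunk 4: at line 3 remove [cvrhn,jhg] add [xcefm] -> 12 lines: nxu ubzrf ukr xcefm are snoo idi gqgls tbdu vmmu qoknh anwib
Hunk 5: at line 1 remove [ukr] add [mgk] -> 12 lines: nxu ubzrf mgk xcefm are snoo idi gqgls tbdu vmmu qoknh anwib
Hunk 6: at line 7 remove [tbdu,vmmu] add [ozf] -> 11 lines: nxu ubzrf mgk xcefm are snoo idi gqgls ozf qoknh anwib
Hunk 7: at line 4 remove [snoo] add [guyc,tfiwz] -> 12 lines: nxu ubzrf mgk xcefm are guyc tfiwz idi gqgls ozf qoknh anwib

Answer: nxu
ubzrf
mgk
xcefm
are
guyc
tfiwz
idi
gqgls
ozf
qoknh
anwib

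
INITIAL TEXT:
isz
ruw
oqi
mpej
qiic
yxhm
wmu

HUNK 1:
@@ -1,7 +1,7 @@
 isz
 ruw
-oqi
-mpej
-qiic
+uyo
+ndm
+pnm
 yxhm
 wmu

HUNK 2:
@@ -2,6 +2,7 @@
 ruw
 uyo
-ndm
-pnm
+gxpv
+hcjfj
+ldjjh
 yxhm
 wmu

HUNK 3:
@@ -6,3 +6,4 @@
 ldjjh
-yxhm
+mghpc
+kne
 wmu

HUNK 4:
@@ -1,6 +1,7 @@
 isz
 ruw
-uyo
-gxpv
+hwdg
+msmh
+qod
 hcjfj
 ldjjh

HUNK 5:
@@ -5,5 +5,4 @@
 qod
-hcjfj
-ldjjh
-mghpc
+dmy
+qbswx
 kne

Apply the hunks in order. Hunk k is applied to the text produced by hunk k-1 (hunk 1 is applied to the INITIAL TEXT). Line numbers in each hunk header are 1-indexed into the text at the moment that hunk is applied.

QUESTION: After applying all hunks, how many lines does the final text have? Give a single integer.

Answer: 9

Derivation:
Hunk 1: at line 1 remove [oqi,mpej,qiic] add [uyo,ndm,pnm] -> 7 lines: isz ruw uyo ndm pnm yxhm wmu
Hunk 2: at line 2 remove [ndm,pnm] add [gxpv,hcjfj,ldjjh] -> 8 lines: isz ruw uyo gxpv hcjfj ldjjh yxhm wmu
Hunk 3: at line 6 remove [yxhm] add [mghpc,kne] -> 9 lines: isz ruw uyo gxpv hcjfj ldjjh mghpc kne wmu
Hunk 4: at line 1 remove [uyo,gxpv] add [hwdg,msmh,qod] -> 10 lines: isz ruw hwdg msmh qod hcjfj ldjjh mghpc kne wmu
Hunk 5: at line 5 remove [hcjfj,ldjjh,mghpc] add [dmy,qbswx] -> 9 lines: isz ruw hwdg msmh qod dmy qbswx kne wmu
Final line count: 9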